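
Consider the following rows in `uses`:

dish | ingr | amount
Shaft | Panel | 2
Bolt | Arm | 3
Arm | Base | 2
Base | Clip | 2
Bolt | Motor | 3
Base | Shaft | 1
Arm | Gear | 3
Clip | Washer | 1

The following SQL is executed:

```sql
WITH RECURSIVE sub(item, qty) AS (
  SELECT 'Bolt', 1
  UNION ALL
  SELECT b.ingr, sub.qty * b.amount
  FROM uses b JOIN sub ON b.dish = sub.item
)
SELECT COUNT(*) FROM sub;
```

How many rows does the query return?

Base: (Bolt, qty=1).
Iteration 1: components of {Bolt} -> Arm = 1*3 = 3, Motor = 1*3 = 3.
Iteration 2: components of {Arm,Motor} -> Base = 3*2 = 6, Gear = 3*3 = 9.
Iteration 3: components of {Base,Gear} -> Clip = 6*2 = 12, Shaft = 6*1 = 6.
Iteration 4: components of {Clip,Shaft} -> Panel = 6*2 = 12, Washer = 12*1 = 12.
Iteration 5: no further components; recursion stops.
Total rows emitted: 9.

9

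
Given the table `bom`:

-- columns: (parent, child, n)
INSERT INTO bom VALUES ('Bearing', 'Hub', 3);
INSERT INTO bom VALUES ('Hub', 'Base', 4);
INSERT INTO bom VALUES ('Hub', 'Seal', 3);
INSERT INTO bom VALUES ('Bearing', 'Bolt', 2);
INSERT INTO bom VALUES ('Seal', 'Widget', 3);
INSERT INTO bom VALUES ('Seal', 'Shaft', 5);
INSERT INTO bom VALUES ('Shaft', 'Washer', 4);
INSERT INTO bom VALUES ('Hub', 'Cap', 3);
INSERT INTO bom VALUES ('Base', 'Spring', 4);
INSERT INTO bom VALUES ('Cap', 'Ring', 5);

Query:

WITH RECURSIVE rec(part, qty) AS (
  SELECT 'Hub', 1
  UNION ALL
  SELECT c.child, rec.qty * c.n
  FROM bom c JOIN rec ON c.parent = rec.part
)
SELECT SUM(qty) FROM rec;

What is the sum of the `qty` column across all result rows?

126

Base: (Hub, qty=1).
Iteration 1: components of {Hub} -> Base = 1*4 = 4, Cap = 1*3 = 3, Seal = 1*3 = 3.
Iteration 2: components of {Base,Cap,Seal} -> Ring = 3*5 = 15, Shaft = 3*5 = 15, Spring = 4*4 = 16, Widget = 3*3 = 9.
Iteration 3: components of {Ring,Shaft,Spring,Widget} -> Washer = 15*4 = 60.
Iteration 4: no further components; recursion stops.
SUM(qty) = 1 + 4 + 3 + 3 + 16 + 9 + 15 + 15 + 60 = 126.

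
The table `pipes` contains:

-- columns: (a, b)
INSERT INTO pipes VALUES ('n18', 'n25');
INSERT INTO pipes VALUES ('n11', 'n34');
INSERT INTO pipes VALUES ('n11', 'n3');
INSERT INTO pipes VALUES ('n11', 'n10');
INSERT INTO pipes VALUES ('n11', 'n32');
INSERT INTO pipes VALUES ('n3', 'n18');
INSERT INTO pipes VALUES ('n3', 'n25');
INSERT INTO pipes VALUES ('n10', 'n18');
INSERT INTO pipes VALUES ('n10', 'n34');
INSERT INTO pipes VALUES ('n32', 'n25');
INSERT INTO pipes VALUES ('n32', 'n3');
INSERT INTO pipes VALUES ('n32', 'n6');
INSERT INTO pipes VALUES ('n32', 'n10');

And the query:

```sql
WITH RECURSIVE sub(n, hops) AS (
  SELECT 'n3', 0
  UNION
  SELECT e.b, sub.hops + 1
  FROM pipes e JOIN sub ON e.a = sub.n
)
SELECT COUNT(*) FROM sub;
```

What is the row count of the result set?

Base: (n3, hops=0).
Iteration 1: edges from {n3} -> (n18, hops=1), (n25, hops=1).
Iteration 2: edges from {n18,n25} -> (n25, hops=2).
Iteration 3: no outgoing edges from {n25}; recursion stops.
Total rows emitted: 4.

4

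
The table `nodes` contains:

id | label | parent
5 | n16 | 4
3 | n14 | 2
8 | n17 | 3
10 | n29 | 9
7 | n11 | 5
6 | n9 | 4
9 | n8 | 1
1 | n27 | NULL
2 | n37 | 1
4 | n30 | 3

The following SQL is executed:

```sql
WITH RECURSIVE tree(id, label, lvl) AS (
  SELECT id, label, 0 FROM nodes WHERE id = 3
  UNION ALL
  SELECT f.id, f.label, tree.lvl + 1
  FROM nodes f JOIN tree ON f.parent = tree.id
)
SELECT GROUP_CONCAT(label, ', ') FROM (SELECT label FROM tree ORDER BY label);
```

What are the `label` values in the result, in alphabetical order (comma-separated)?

n11, n14, n16, n17, n30, n9

Base: id=3 (n14) at lvl 0.
Iteration 1: rows with parent in {3} -> n30 (id 4, lvl 1), n17 (id 8, lvl 1).
Iteration 2: rows with parent in {4,8} -> n16 (id 5, lvl 2), n9 (id 6, lvl 2).
Iteration 3: rows with parent in {5,6} -> n11 (id 7, lvl 3).
Iteration 4: no rows with parent in {7}; recursion stops.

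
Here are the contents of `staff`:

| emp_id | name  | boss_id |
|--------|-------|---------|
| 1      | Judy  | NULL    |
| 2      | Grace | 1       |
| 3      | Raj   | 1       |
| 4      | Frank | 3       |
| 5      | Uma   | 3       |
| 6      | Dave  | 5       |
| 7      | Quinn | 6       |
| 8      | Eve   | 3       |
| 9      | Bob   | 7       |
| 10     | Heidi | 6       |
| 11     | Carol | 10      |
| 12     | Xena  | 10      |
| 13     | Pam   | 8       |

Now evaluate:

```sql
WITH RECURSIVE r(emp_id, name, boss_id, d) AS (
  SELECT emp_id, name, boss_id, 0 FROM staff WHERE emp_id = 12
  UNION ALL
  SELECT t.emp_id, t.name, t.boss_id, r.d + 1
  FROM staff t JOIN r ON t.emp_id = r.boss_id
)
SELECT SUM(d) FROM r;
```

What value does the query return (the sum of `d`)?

15

Base: emp_id=12 (Xena), boss_id=10, d 0.
Iteration 1: join on emp_id=10 -> Heidi (id 10, boss_id=6, d 1).
Iteration 2: join on emp_id=6 -> Dave (id 6, boss_id=5, d 2).
Iteration 3: join on emp_id=5 -> Uma (id 5, boss_id=3, d 3).
Iteration 4: join on emp_id=3 -> Raj (id 3, boss_id=1, d 4).
Iteration 5: join on emp_id=1 -> Judy (id 1, boss_id=NULL, d 5).
Iteration 6: boss_id is NULL; no match; recursion stops.
SUM(d) = 0 + 1 + 2 + 3 + 4 + 5 = 15.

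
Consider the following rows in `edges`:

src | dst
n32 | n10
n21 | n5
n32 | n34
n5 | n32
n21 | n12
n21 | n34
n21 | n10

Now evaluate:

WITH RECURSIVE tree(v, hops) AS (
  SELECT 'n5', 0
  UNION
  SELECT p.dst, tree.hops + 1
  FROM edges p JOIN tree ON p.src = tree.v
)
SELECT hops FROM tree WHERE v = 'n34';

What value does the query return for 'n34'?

Base: (n5, hops=0).
Iteration 1: edges from {n5} -> (n32, hops=1).
Iteration 2: edges from {n32} -> (n10, hops=2), (n34, hops=2).
Iteration 3: no outgoing edges from {n10,n34}; recursion stops.

2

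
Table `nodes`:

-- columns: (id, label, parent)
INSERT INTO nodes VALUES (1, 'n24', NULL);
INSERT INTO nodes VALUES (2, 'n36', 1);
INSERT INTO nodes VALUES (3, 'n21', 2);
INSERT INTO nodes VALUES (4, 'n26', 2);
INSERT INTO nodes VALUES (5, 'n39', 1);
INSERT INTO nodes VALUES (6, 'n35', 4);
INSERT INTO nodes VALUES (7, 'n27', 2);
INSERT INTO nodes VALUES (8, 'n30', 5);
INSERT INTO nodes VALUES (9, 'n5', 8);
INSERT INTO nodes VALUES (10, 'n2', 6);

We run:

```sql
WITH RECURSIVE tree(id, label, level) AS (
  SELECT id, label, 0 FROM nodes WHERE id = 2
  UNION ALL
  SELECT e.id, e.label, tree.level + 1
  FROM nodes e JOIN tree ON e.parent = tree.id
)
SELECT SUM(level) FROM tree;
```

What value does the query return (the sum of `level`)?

Base: id=2 (n36) at level 0.
Iteration 1: rows with parent in {2} -> n21 (id 3, level 1), n26 (id 4, level 1), n27 (id 7, level 1).
Iteration 2: rows with parent in {3,4,7} -> n35 (id 6, level 2).
Iteration 3: rows with parent in {6} -> n2 (id 10, level 3).
Iteration 4: no rows with parent in {10}; recursion stops.
SUM(level) = 0 + 1 + 1 + 1 + 2 + 3 = 8.

8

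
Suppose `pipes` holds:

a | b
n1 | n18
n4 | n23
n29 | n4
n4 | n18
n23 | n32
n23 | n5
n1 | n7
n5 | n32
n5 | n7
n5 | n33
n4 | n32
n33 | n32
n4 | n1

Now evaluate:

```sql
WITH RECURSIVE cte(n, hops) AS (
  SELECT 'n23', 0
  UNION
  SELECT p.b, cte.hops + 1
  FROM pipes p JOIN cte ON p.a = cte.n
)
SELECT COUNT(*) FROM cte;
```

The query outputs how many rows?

Base: (n23, hops=0).
Iteration 1: edges from {n23} -> (n32, hops=1), (n5, hops=1).
Iteration 2: edges from {n32,n5} -> (n32, hops=2), (n33, hops=2), (n7, hops=2).
Iteration 3: edges from {n32,n33,n7} -> (n32, hops=3).
Iteration 4: no outgoing edges from {n32}; recursion stops.
Total rows emitted: 7.

7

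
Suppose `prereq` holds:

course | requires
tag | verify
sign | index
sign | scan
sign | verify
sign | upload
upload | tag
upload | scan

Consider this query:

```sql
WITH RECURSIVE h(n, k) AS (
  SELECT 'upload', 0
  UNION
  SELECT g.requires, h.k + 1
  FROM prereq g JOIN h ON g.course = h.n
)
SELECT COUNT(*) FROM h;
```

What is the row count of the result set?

4

Base: (upload, k=0).
Iteration 1: edges from {upload} -> (scan, k=1), (tag, k=1).
Iteration 2: edges from {scan,tag} -> (verify, k=2).
Iteration 3: no outgoing edges from {verify}; recursion stops.
Total rows emitted: 4.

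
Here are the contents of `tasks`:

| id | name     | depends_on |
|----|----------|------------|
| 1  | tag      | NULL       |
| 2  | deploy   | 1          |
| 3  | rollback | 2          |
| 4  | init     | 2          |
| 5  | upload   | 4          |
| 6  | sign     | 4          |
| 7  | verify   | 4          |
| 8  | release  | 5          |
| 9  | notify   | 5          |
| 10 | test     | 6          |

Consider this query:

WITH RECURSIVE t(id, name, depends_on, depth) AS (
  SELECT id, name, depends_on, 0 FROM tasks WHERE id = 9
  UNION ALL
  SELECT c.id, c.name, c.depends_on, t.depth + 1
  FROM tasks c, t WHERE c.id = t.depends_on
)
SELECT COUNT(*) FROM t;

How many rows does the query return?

Base: id=9 (notify), depends_on=5, depth 0.
Iteration 1: join on id=5 -> upload (id 5, depends_on=4, depth 1).
Iteration 2: join on id=4 -> init (id 4, depends_on=2, depth 2).
Iteration 3: join on id=2 -> deploy (id 2, depends_on=1, depth 3).
Iteration 4: join on id=1 -> tag (id 1, depends_on=NULL, depth 4).
Iteration 5: depends_on is NULL; no match; recursion stops.
Total rows emitted: 5.

5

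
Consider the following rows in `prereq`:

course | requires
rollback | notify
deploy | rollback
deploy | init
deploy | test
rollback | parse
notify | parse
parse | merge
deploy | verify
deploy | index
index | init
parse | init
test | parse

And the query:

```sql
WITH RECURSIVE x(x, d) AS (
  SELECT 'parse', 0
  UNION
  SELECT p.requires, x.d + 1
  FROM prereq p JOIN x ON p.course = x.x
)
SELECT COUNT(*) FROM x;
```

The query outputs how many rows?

Base: (parse, d=0).
Iteration 1: edges from {parse} -> (init, d=1), (merge, d=1).
Iteration 2: no outgoing edges from {init,merge}; recursion stops.
Total rows emitted: 3.

3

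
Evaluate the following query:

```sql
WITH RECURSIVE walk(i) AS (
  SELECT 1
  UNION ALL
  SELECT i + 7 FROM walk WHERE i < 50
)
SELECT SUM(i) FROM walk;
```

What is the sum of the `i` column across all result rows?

Base: i=1.
Iteration 1: 1 < 50 holds -> i = 1 + 7 = 8.
Iteration 2: 8 < 50 holds -> i = 8 + 7 = 15.
Iteration 3: 15 < 50 holds -> i = 15 + 7 = 22.
Iteration 4: 22 < 50 holds -> i = 22 + 7 = 29.
Iteration 5: 29 < 50 holds -> i = 29 + 7 = 36.
Iteration 6: 36 < 50 holds -> i = 36 + 7 = 43.
Iteration 7: 43 < 50 holds -> i = 43 + 7 = 50.
Iteration 8: 50 < 50 fails; recursion stops.
SUM(i) = 1 + 8 + 15 + 22 + 29 + 36 + 43 + 50 = 204.

204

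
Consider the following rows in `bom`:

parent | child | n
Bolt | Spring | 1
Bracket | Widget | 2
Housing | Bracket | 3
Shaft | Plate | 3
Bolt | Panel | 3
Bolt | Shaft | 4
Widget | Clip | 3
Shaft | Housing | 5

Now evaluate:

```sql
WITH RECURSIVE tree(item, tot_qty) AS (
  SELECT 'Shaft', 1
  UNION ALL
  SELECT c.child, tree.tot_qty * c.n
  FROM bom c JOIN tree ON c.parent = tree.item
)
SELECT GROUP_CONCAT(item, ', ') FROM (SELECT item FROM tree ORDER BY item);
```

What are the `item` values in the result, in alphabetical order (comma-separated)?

Bracket, Clip, Housing, Plate, Shaft, Widget

Base: (Shaft, tot_qty=1).
Iteration 1: components of {Shaft} -> Housing = 1*5 = 5, Plate = 1*3 = 3.
Iteration 2: components of {Housing,Plate} -> Bracket = 5*3 = 15.
Iteration 3: components of {Bracket} -> Widget = 15*2 = 30.
Iteration 4: components of {Widget} -> Clip = 30*3 = 90.
Iteration 5: no further components; recursion stops.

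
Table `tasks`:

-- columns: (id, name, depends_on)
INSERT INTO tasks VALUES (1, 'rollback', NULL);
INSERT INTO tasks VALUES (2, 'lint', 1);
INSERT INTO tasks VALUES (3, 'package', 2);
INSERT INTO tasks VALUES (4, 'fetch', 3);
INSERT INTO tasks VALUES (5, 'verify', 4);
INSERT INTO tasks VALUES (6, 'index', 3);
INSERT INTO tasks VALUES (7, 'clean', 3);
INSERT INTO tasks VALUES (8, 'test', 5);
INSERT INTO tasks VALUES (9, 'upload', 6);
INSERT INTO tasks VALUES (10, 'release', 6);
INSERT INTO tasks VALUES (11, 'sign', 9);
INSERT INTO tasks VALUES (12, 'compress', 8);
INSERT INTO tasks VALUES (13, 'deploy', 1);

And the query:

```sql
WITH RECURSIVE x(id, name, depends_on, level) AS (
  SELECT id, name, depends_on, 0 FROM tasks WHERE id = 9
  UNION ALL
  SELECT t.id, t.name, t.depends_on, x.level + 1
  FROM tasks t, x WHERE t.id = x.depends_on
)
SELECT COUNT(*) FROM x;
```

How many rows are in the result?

Base: id=9 (upload), depends_on=6, level 0.
Iteration 1: join on id=6 -> index (id 6, depends_on=3, level 1).
Iteration 2: join on id=3 -> package (id 3, depends_on=2, level 2).
Iteration 3: join on id=2 -> lint (id 2, depends_on=1, level 3).
Iteration 4: join on id=1 -> rollback (id 1, depends_on=NULL, level 4).
Iteration 5: depends_on is NULL; no match; recursion stops.
Total rows emitted: 5.

5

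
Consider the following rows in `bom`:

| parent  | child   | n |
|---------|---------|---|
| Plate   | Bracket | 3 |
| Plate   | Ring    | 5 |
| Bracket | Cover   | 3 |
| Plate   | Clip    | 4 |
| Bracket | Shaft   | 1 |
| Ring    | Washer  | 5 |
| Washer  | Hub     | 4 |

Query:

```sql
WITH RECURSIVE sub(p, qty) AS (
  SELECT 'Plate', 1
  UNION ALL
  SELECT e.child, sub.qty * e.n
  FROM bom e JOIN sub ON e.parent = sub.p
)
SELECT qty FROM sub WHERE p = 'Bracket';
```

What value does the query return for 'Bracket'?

3

Base: (Plate, qty=1).
Iteration 1: components of {Plate} -> Bracket = 1*3 = 3, Clip = 1*4 = 4, Ring = 1*5 = 5.
Iteration 2: components of {Bracket,Clip,Ring} -> Cover = 3*3 = 9, Shaft = 3*1 = 3, Washer = 5*5 = 25.
Iteration 3: components of {Cover,Shaft,Washer} -> Hub = 25*4 = 100.
Iteration 4: no further components; recursion stops.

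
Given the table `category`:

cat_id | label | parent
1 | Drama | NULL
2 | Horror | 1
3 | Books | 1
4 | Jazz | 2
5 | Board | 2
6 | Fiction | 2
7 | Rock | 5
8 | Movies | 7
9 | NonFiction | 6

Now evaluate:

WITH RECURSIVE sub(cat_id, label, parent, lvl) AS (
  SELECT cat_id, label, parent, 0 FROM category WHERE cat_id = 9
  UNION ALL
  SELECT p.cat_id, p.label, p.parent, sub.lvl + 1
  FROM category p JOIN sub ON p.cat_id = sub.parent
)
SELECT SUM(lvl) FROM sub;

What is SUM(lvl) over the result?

6

Base: cat_id=9 (NonFiction), parent=6, lvl 0.
Iteration 1: join on cat_id=6 -> Fiction (id 6, parent=2, lvl 1).
Iteration 2: join on cat_id=2 -> Horror (id 2, parent=1, lvl 2).
Iteration 3: join on cat_id=1 -> Drama (id 1, parent=NULL, lvl 3).
Iteration 4: parent is NULL; no match; recursion stops.
SUM(lvl) = 0 + 1 + 2 + 3 = 6.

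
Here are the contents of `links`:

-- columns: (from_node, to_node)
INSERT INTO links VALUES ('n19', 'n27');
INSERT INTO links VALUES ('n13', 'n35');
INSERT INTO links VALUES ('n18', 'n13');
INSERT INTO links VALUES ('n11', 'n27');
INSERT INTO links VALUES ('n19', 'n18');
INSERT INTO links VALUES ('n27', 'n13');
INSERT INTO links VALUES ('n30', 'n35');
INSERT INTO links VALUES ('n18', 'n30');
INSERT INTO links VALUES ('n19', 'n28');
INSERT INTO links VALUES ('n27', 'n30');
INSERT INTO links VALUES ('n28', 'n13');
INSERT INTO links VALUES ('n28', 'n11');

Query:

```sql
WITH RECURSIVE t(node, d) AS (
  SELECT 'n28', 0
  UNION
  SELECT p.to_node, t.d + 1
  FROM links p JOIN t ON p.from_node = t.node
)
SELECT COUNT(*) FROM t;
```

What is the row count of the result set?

8

Base: (n28, d=0).
Iteration 1: edges from {n28} -> (n11, d=1), (n13, d=1).
Iteration 2: edges from {n11,n13} -> (n27, d=2), (n35, d=2).
Iteration 3: edges from {n27,n35} -> (n13, d=3), (n30, d=3).
Iteration 4: edges from {n13,n30} -> (n35, d=4). [UNION drops 1 duplicate row(s)]
Iteration 5: no outgoing edges from {n35}; recursion stops.
Total rows emitted: 8.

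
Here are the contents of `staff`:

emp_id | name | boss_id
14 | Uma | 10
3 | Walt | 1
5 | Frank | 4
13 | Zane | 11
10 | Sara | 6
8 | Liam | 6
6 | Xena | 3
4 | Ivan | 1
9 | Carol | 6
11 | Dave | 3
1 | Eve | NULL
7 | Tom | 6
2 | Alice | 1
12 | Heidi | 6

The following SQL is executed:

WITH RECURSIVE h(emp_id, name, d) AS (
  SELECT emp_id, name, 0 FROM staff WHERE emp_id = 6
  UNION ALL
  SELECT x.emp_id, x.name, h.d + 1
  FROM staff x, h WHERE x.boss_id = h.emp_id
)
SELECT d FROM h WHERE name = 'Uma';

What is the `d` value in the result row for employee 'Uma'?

2

Base: emp_id=6 (Xena) at d 0.
Iteration 1: rows with boss_id in {6} -> Tom (id 7, d 1), Liam (id 8, d 1), Carol (id 9, d 1), Sara (id 10, d 1), Heidi (id 12, d 1).
Iteration 2: rows with boss_id in {7,8,9,10,12} -> Uma (id 14, d 2).
Iteration 3: no rows with boss_id in {14}; recursion stops.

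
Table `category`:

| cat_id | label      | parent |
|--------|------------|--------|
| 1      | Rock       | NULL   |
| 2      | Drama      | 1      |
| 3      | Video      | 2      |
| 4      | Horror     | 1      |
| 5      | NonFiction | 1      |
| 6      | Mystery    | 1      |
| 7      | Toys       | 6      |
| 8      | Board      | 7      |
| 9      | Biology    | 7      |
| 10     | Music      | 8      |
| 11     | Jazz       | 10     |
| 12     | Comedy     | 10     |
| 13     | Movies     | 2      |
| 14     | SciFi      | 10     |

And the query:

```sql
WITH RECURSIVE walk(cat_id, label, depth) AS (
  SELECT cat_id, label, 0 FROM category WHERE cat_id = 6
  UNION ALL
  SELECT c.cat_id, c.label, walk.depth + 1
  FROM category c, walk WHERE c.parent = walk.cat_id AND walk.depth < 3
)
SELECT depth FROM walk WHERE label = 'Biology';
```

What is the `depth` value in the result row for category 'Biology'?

Base: cat_id=6 (Mystery) at depth 0.
Iteration 1: rows with parent in {6} -> Toys (id 7, depth 1).
Iteration 2: rows with parent in {7} -> Board (id 8, depth 2), Biology (id 9, depth 2).
Iteration 3: rows with parent in {8,9} -> Music (id 10, depth 3).
Iteration 4: depth < 3 fails for all current rows; recursion stops.

2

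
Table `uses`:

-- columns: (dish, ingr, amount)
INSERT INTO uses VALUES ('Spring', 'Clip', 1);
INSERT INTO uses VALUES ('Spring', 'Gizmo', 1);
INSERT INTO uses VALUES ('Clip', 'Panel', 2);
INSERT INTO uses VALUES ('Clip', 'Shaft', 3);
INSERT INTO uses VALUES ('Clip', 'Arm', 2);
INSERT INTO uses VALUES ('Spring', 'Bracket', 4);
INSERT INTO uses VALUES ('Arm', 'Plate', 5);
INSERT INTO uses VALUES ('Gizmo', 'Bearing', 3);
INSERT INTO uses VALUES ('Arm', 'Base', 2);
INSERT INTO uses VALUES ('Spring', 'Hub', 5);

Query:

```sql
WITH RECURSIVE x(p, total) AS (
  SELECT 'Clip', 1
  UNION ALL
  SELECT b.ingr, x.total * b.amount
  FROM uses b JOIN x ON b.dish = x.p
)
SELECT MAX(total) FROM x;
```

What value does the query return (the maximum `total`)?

10

Base: (Clip, total=1).
Iteration 1: components of {Clip} -> Arm = 1*2 = 2, Panel = 1*2 = 2, Shaft = 1*3 = 3.
Iteration 2: components of {Arm,Panel,Shaft} -> Base = 2*2 = 4, Plate = 2*5 = 10.
Iteration 3: no further components; recursion stops.
total values: 1, 2, 3, 2, 10, 4; the maximum is 10.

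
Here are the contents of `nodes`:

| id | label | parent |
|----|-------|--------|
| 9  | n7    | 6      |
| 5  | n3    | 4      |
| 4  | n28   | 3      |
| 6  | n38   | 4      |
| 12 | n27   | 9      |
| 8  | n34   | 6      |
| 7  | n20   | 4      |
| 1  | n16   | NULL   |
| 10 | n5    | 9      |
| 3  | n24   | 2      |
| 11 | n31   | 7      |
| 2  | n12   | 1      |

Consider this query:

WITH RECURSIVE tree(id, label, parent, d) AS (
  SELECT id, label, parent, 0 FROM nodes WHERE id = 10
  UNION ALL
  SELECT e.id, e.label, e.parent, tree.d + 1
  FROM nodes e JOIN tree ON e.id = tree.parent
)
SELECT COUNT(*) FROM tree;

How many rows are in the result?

7

Base: id=10 (n5), parent=9, d 0.
Iteration 1: join on id=9 -> n7 (id 9, parent=6, d 1).
Iteration 2: join on id=6 -> n38 (id 6, parent=4, d 2).
Iteration 3: join on id=4 -> n28 (id 4, parent=3, d 3).
Iteration 4: join on id=3 -> n24 (id 3, parent=2, d 4).
Iteration 5: join on id=2 -> n12 (id 2, parent=1, d 5).
Iteration 6: join on id=1 -> n16 (id 1, parent=NULL, d 6).
Iteration 7: parent is NULL; no match; recursion stops.
Total rows emitted: 7.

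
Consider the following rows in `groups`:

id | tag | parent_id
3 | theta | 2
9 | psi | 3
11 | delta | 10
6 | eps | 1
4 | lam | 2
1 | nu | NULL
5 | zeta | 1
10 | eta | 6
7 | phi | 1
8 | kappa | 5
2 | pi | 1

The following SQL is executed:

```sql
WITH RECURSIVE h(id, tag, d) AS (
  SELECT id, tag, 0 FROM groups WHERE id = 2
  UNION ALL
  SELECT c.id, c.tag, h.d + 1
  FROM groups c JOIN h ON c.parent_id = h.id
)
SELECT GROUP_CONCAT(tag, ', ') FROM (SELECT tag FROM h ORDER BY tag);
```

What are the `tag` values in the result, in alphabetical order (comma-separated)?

lam, pi, psi, theta

Base: id=2 (pi) at d 0.
Iteration 1: rows with parent_id in {2} -> theta (id 3, d 1), lam (id 4, d 1).
Iteration 2: rows with parent_id in {3,4} -> psi (id 9, d 2).
Iteration 3: no rows with parent_id in {9}; recursion stops.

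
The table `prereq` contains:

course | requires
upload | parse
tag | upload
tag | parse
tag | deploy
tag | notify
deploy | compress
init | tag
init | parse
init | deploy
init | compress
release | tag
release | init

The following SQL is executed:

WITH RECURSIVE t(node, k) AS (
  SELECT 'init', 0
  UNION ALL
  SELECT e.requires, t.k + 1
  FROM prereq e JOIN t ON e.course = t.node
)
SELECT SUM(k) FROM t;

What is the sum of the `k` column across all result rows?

20

Base: (init, k=0).
Iteration 1: edges from {init} -> (compress, k=1), (deploy, k=1), (parse, k=1), (tag, k=1).
Iteration 2: edges from {compress,deploy,parse,tag} -> (compress, k=2), (deploy, k=2), (notify, k=2), (parse, k=2), (upload, k=2).
Iteration 3: edges from {compress,deploy,notify,parse,upload} -> (compress, k=3), (parse, k=3).
Iteration 4: no outgoing edges from {compress,parse}; recursion stops.
SUM(k) = 0 + 1 + 1 + 1 + 1 + 2 + 2 + 2 + 2 + 2 + 3 + 3 = 20.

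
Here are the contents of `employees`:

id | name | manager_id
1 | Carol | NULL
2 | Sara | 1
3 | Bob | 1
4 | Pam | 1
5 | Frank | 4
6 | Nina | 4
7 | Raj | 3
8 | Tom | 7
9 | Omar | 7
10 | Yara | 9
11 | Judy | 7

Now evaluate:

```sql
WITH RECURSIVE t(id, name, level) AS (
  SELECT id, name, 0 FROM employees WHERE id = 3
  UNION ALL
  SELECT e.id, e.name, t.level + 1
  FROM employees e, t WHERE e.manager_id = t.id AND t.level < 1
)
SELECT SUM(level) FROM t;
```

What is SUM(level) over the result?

1

Base: id=3 (Bob) at level 0.
Iteration 1: rows with manager_id in {3} -> Raj (id 7, level 1).
Iteration 2: level < 1 fails for all current rows; recursion stops.
SUM(level) = 0 + 1 = 1.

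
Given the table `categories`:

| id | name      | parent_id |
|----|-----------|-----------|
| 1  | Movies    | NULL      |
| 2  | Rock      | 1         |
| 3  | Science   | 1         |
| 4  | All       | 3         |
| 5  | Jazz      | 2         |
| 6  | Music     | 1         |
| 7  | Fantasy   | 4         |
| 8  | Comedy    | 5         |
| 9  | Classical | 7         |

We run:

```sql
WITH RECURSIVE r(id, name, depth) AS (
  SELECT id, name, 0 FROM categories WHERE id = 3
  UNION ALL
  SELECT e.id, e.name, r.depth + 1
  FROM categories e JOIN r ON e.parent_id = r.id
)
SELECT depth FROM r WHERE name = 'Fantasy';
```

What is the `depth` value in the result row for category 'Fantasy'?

Base: id=3 (Science) at depth 0.
Iteration 1: rows with parent_id in {3} -> All (id 4, depth 1).
Iteration 2: rows with parent_id in {4} -> Fantasy (id 7, depth 2).
Iteration 3: rows with parent_id in {7} -> Classical (id 9, depth 3).
Iteration 4: no rows with parent_id in {9}; recursion stops.

2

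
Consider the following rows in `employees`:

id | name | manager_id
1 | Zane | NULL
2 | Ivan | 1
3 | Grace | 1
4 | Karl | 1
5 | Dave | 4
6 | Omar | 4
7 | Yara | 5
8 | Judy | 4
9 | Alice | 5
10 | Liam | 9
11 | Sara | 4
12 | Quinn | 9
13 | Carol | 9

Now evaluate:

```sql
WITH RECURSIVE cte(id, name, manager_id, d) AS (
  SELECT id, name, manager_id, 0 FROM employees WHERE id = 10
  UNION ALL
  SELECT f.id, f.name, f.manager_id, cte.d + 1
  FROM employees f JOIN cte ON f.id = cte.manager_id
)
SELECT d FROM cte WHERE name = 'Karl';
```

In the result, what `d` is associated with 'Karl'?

3

Base: id=10 (Liam), manager_id=9, d 0.
Iteration 1: join on id=9 -> Alice (id 9, manager_id=5, d 1).
Iteration 2: join on id=5 -> Dave (id 5, manager_id=4, d 2).
Iteration 3: join on id=4 -> Karl (id 4, manager_id=1, d 3).
Iteration 4: join on id=1 -> Zane (id 1, manager_id=NULL, d 4).
Iteration 5: manager_id is NULL; no match; recursion stops.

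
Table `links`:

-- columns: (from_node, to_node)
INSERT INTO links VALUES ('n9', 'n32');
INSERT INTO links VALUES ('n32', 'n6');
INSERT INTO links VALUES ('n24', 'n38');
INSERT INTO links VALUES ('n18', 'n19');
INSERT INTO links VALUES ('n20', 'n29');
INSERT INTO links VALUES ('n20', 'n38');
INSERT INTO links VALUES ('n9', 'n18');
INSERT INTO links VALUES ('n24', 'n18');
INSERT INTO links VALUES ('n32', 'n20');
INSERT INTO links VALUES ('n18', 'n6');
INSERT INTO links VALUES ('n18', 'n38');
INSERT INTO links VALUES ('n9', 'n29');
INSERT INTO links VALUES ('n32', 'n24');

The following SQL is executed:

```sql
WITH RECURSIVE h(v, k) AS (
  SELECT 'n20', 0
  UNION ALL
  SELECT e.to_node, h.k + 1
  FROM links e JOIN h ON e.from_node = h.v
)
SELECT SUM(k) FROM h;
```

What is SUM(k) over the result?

Base: (n20, k=0).
Iteration 1: edges from {n20} -> (n29, k=1), (n38, k=1).
Iteration 2: no outgoing edges from {n29,n38}; recursion stops.
SUM(k) = 0 + 1 + 1 = 2.

2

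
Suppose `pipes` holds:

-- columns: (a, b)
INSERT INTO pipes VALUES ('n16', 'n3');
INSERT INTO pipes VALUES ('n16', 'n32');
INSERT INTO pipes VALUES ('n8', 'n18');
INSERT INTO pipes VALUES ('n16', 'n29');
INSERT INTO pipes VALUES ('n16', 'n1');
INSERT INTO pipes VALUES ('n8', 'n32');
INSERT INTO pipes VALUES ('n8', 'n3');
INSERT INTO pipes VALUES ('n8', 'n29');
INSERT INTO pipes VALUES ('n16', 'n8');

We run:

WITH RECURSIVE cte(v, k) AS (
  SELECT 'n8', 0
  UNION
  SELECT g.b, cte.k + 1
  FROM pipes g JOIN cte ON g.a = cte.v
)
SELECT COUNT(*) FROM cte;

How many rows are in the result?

5

Base: (n8, k=0).
Iteration 1: edges from {n8} -> (n18, k=1), (n29, k=1), (n3, k=1), (n32, k=1).
Iteration 2: no outgoing edges from {n18,n29,n3,n32}; recursion stops.
Total rows emitted: 5.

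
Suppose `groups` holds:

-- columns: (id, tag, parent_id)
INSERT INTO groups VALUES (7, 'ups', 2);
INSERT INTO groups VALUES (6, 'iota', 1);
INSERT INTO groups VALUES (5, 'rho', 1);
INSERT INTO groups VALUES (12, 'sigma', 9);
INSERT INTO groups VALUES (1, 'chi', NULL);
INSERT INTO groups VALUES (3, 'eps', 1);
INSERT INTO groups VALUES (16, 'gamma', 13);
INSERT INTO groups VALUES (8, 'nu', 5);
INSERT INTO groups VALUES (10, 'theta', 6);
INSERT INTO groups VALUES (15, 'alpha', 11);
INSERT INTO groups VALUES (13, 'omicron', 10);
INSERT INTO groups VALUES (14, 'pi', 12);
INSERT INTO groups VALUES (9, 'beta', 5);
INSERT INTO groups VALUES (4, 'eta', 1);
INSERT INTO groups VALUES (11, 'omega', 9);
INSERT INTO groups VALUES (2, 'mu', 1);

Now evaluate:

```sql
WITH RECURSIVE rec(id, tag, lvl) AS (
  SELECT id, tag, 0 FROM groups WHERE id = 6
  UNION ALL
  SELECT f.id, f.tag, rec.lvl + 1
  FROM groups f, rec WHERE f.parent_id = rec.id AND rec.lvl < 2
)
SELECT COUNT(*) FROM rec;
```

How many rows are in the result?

Base: id=6 (iota) at lvl 0.
Iteration 1: rows with parent_id in {6} -> theta (id 10, lvl 1).
Iteration 2: rows with parent_id in {10} -> omicron (id 13, lvl 2).
Iteration 3: lvl < 2 fails for all current rows; recursion stops.
Total rows emitted: 3.

3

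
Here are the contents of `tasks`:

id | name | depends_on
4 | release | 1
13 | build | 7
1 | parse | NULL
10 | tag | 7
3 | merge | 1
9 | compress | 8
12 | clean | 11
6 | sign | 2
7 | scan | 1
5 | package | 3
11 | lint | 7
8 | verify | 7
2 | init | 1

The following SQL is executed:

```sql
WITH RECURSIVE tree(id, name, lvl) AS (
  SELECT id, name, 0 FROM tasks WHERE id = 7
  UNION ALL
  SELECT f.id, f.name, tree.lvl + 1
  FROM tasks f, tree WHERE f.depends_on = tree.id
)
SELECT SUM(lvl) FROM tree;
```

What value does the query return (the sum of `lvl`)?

Base: id=7 (scan) at lvl 0.
Iteration 1: rows with depends_on in {7} -> verify (id 8, lvl 1), tag (id 10, lvl 1), lint (id 11, lvl 1), build (id 13, lvl 1).
Iteration 2: rows with depends_on in {8,10,11,13} -> compress (id 9, lvl 2), clean (id 12, lvl 2).
Iteration 3: no rows with depends_on in {9,12}; recursion stops.
SUM(lvl) = 0 + 1 + 1 + 1 + 1 + 2 + 2 = 8.

8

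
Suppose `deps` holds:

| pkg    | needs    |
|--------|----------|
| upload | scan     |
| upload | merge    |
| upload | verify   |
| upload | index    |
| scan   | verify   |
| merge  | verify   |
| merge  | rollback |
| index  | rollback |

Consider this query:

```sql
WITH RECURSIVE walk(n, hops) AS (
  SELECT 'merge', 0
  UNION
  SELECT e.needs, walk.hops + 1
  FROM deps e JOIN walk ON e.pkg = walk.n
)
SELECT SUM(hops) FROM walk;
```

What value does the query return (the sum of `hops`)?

2

Base: (merge, hops=0).
Iteration 1: edges from {merge} -> (rollback, hops=1), (verify, hops=1).
Iteration 2: no outgoing edges from {rollback,verify}; recursion stops.
SUM(hops) = 0 + 1 + 1 = 2.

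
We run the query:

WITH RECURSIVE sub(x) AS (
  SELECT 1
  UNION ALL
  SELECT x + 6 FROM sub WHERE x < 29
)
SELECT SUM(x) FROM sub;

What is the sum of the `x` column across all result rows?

96

Base: x=1.
Iteration 1: 1 < 29 holds -> x = 1 + 6 = 7.
Iteration 2: 7 < 29 holds -> x = 7 + 6 = 13.
Iteration 3: 13 < 29 holds -> x = 13 + 6 = 19.
Iteration 4: 19 < 29 holds -> x = 19 + 6 = 25.
Iteration 5: 25 < 29 holds -> x = 25 + 6 = 31.
Iteration 6: 31 < 29 fails; recursion stops.
SUM(x) = 1 + 7 + 13 + 19 + 25 + 31 = 96.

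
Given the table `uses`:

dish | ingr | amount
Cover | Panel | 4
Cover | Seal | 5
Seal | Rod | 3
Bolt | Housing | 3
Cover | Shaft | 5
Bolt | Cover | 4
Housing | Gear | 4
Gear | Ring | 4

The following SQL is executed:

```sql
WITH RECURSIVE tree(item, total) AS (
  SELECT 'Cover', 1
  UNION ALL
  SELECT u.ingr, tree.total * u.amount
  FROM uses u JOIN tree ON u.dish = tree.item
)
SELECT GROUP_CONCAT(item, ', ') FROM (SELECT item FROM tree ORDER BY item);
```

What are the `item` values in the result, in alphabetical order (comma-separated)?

Cover, Panel, Rod, Seal, Shaft

Base: (Cover, total=1).
Iteration 1: components of {Cover} -> Panel = 1*4 = 4, Seal = 1*5 = 5, Shaft = 1*5 = 5.
Iteration 2: components of {Panel,Seal,Shaft} -> Rod = 5*3 = 15.
Iteration 3: no further components; recursion stops.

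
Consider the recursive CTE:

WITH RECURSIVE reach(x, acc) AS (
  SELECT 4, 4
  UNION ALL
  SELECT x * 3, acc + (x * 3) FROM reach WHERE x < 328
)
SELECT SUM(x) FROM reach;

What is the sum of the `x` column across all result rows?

Base: x=4, acc=4.
Iteration 1: 4 < 328 holds -> x = 4 * 3 = 12, acc = 4 + 12 = 16.
Iteration 2: 12 < 328 holds -> x = 12 * 3 = 36, acc = 16 + 36 = 52.
Iteration 3: 36 < 328 holds -> x = 36 * 3 = 108, acc = 52 + 108 = 160.
Iteration 4: 108 < 328 holds -> x = 108 * 3 = 324, acc = 160 + 324 = 484.
Iteration 5: 324 < 328 holds -> x = 324 * 3 = 972, acc = 484 + 972 = 1456.
Iteration 6: 972 < 328 fails; recursion stops.
SUM(x) = 4 + 12 + 36 + 108 + 324 + 972 = 1456.

1456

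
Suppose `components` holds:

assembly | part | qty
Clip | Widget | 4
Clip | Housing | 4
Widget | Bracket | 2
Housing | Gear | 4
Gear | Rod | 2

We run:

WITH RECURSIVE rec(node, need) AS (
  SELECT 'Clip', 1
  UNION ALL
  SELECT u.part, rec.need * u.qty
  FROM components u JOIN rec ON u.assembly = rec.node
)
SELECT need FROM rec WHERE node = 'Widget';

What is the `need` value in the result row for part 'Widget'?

Base: (Clip, need=1).
Iteration 1: components of {Clip} -> Housing = 1*4 = 4, Widget = 1*4 = 4.
Iteration 2: components of {Housing,Widget} -> Bracket = 4*2 = 8, Gear = 4*4 = 16.
Iteration 3: components of {Bracket,Gear} -> Rod = 16*2 = 32.
Iteration 4: no further components; recursion stops.

4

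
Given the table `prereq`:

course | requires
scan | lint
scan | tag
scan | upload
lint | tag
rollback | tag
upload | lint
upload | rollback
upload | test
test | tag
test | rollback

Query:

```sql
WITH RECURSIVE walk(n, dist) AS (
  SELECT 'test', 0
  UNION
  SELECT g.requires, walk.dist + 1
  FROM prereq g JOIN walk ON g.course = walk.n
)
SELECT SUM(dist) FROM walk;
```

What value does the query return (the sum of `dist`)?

Base: (test, dist=0).
Iteration 1: edges from {test} -> (rollback, dist=1), (tag, dist=1).
Iteration 2: edges from {rollback,tag} -> (tag, dist=2).
Iteration 3: no outgoing edges from {tag}; recursion stops.
SUM(dist) = 0 + 1 + 1 + 2 = 4.

4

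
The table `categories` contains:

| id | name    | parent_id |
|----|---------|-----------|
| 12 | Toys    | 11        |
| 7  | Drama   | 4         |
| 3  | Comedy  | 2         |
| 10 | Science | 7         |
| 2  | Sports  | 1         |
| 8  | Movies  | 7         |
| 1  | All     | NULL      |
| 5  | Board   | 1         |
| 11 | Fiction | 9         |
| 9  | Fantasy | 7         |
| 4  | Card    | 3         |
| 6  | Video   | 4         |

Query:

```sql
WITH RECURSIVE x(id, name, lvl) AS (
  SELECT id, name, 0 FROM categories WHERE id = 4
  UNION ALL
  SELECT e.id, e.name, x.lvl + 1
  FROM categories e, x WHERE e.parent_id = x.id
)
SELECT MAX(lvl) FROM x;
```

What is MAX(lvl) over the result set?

Base: id=4 (Card) at lvl 0.
Iteration 1: rows with parent_id in {4} -> Video (id 6, lvl 1), Drama (id 7, lvl 1).
Iteration 2: rows with parent_id in {6,7} -> Movies (id 8, lvl 2), Fantasy (id 9, lvl 2), Science (id 10, lvl 2).
Iteration 3: rows with parent_id in {8,9,10} -> Fiction (id 11, lvl 3).
Iteration 4: rows with parent_id in {11} -> Toys (id 12, lvl 4).
Iteration 5: no rows with parent_id in {12}; recursion stops.
lvl values: 0, 1, 1, 2, 2, 2, 3, 4; the maximum is 4.

4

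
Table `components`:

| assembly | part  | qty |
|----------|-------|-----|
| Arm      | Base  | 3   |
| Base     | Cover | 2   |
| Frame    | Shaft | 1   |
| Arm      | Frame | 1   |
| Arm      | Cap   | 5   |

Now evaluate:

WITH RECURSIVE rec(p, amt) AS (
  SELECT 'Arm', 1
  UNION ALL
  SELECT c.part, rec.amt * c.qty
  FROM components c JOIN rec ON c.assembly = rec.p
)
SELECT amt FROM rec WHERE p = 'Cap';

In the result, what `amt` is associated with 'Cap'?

5

Base: (Arm, amt=1).
Iteration 1: components of {Arm} -> Base = 1*3 = 3, Cap = 1*5 = 5, Frame = 1*1 = 1.
Iteration 2: components of {Base,Cap,Frame} -> Cover = 3*2 = 6, Shaft = 1*1 = 1.
Iteration 3: no further components; recursion stops.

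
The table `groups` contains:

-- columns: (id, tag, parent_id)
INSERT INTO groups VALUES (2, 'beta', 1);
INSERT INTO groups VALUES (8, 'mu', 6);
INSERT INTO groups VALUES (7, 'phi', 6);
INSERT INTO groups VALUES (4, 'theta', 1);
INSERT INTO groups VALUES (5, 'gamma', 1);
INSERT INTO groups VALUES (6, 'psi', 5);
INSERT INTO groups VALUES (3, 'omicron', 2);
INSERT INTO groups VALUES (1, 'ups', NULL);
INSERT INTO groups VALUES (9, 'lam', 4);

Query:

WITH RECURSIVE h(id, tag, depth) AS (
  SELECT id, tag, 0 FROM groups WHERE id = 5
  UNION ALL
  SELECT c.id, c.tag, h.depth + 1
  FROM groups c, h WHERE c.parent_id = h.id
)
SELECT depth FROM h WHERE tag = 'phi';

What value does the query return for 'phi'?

Base: id=5 (gamma) at depth 0.
Iteration 1: rows with parent_id in {5} -> psi (id 6, depth 1).
Iteration 2: rows with parent_id in {6} -> phi (id 7, depth 2), mu (id 8, depth 2).
Iteration 3: no rows with parent_id in {7,8}; recursion stops.

2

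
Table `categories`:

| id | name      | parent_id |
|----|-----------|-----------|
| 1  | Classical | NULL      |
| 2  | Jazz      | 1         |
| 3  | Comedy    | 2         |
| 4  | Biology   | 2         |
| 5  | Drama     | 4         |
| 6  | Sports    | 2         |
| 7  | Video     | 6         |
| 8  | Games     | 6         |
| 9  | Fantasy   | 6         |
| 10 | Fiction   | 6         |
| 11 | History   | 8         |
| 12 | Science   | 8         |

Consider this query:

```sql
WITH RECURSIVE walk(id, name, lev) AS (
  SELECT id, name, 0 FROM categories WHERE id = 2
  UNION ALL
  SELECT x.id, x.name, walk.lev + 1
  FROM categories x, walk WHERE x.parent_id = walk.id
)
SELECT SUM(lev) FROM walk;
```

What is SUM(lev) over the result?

Base: id=2 (Jazz) at lev 0.
Iteration 1: rows with parent_id in {2} -> Comedy (id 3, lev 1), Biology (id 4, lev 1), Sports (id 6, lev 1).
Iteration 2: rows with parent_id in {3,4,6} -> Drama (id 5, lev 2), Video (id 7, lev 2), Games (id 8, lev 2), Fantasy (id 9, lev 2), Fiction (id 10, lev 2).
Iteration 3: rows with parent_id in {5,7,8,9,10} -> History (id 11, lev 3), Science (id 12, lev 3).
Iteration 4: no rows with parent_id in {11,12}; recursion stops.
SUM(lev) = 0 + 1 + 1 + 1 + 2 + 2 + 2 + 2 + 2 + 3 + 3 = 19.

19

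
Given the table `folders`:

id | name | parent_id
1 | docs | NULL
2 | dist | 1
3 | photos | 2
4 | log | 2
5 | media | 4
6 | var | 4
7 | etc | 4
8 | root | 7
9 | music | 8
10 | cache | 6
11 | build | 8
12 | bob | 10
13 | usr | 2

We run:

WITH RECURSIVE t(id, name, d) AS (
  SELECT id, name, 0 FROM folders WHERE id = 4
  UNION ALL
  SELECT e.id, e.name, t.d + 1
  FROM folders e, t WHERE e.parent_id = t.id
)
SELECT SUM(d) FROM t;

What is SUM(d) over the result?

Base: id=4 (log) at d 0.
Iteration 1: rows with parent_id in {4} -> media (id 5, d 1), var (id 6, d 1), etc (id 7, d 1).
Iteration 2: rows with parent_id in {5,6,7} -> root (id 8, d 2), cache (id 10, d 2).
Iteration 3: rows with parent_id in {8,10} -> music (id 9, d 3), build (id 11, d 3), bob (id 12, d 3).
Iteration 4: no rows with parent_id in {9,11,12}; recursion stops.
SUM(d) = 0 + 1 + 1 + 1 + 2 + 2 + 3 + 3 + 3 = 16.

16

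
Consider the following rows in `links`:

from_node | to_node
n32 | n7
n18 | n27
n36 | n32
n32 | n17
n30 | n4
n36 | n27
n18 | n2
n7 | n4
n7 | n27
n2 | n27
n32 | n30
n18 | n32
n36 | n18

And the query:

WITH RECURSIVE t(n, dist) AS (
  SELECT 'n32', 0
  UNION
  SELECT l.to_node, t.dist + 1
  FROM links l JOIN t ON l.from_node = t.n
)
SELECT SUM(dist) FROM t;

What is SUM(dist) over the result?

Base: (n32, dist=0).
Iteration 1: edges from {n32} -> (n17, dist=1), (n30, dist=1), (n7, dist=1).
Iteration 2: edges from {n17,n30,n7} -> (n27, dist=2), (n4, dist=2). [UNION drops 1 duplicate row(s)]
Iteration 3: no outgoing edges from {n27,n4}; recursion stops.
SUM(dist) = 0 + 1 + 1 + 1 + 2 + 2 = 7.

7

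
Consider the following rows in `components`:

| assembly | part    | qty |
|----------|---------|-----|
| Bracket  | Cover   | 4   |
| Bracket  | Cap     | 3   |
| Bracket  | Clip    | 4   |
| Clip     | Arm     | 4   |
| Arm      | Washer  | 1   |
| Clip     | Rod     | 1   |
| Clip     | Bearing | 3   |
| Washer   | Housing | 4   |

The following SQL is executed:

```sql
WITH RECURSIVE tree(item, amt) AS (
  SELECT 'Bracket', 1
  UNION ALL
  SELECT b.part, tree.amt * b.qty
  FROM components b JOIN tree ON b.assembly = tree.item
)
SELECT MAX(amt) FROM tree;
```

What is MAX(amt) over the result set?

64

Base: (Bracket, amt=1).
Iteration 1: components of {Bracket} -> Cap = 1*3 = 3, Clip = 1*4 = 4, Cover = 1*4 = 4.
Iteration 2: components of {Cap,Clip,Cover} -> Arm = 4*4 = 16, Bearing = 4*3 = 12, Rod = 4*1 = 4.
Iteration 3: components of {Arm,Bearing,Rod} -> Washer = 16*1 = 16.
Iteration 4: components of {Washer} -> Housing = 16*4 = 64.
Iteration 5: no further components; recursion stops.
amt values: 1, 4, 3, 4, 16, 4, 12, 16, 64; the maximum is 64.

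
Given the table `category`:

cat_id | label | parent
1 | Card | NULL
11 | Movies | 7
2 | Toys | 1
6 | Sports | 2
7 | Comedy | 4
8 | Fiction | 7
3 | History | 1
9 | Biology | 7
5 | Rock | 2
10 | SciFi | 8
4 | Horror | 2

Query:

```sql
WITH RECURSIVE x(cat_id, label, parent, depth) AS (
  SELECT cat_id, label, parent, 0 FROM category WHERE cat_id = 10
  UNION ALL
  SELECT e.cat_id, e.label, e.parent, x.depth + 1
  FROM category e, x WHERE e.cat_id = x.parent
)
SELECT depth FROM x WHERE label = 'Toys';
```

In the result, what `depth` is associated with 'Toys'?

Base: cat_id=10 (SciFi), parent=8, depth 0.
Iteration 1: join on cat_id=8 -> Fiction (id 8, parent=7, depth 1).
Iteration 2: join on cat_id=7 -> Comedy (id 7, parent=4, depth 2).
Iteration 3: join on cat_id=4 -> Horror (id 4, parent=2, depth 3).
Iteration 4: join on cat_id=2 -> Toys (id 2, parent=1, depth 4).
Iteration 5: join on cat_id=1 -> Card (id 1, parent=NULL, depth 5).
Iteration 6: parent is NULL; no match; recursion stops.

4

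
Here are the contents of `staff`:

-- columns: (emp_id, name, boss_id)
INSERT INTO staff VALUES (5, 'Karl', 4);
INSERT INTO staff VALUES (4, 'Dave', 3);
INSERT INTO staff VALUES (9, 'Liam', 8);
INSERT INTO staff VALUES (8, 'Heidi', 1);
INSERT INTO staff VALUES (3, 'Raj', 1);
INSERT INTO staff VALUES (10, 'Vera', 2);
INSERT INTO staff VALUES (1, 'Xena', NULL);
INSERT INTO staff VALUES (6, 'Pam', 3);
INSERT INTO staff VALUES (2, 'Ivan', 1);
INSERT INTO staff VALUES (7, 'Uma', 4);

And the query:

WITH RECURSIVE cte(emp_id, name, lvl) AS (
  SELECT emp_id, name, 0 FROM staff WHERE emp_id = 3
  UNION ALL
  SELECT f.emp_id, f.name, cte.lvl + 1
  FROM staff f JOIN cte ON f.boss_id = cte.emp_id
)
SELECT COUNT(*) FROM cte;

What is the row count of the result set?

5

Base: emp_id=3 (Raj) at lvl 0.
Iteration 1: rows with boss_id in {3} -> Dave (id 4, lvl 1), Pam (id 6, lvl 1).
Iteration 2: rows with boss_id in {4,6} -> Karl (id 5, lvl 2), Uma (id 7, lvl 2).
Iteration 3: no rows with boss_id in {5,7}; recursion stops.
Total rows emitted: 5.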